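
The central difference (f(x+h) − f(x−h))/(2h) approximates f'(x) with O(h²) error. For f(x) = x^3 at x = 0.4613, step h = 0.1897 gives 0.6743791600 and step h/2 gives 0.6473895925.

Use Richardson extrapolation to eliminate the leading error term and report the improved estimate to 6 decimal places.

Order 2 gives 2^r = 4 and 2^r − 1 = 3.
4 × 0.6473895925 = 2.5895583700; 2.5895583700 − 0.6743791600 = 1.9151792100
Divide by 2^2 − 1 = 3.
So the Richardson estimate is 0.6383930700.

0.638393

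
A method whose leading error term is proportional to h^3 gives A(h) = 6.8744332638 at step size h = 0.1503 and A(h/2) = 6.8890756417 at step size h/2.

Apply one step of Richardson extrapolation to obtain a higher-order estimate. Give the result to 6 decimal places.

Method order is 3; weight 2^3 = 8.
8·6.8890756417 − 6.8744332638 = 48.2381718698
R = 48.2381718698/7 = 6.8911674100
Gap between inputs: 1.464e-02; correction applied: +0.0020917683.

6.891167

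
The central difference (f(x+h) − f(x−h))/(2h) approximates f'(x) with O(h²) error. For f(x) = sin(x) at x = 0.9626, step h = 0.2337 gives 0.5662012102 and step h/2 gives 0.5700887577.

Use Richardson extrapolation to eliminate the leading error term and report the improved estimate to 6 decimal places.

0.571385

The method has order 2: 2^2 = 4.
4 × 0.5700887577 − 0.5662012102 = 1.7141538206
Denominator 4 − 1 = 3.
Extrapolated: 1.7141538206 / 3 = 0.5713846069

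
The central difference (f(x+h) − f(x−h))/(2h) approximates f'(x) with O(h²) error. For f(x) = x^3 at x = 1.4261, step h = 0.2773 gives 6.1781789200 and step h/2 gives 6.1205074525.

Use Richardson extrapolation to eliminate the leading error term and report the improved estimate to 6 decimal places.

6.101284

r = 2, so 2^r = 4.
Weighted: 24.4820298100 − 6.1781789200 = 18.3038508900
R = 18.3038508900/3 = 6.1012836300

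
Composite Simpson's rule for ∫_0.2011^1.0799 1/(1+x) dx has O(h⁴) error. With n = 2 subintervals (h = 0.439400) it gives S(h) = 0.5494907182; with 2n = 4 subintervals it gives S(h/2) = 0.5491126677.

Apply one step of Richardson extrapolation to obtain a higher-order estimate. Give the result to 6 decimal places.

0.549087

Order 4 gives 2^r = 16 and 2^r − 1 = 15.
A(h/2) − A(h) = 0.5491126677 − 0.5494907182 = -0.0003780505
Divide by 2^4 − 1 = 15: (-0.0003780505)/15 = -0.0000252034
R = 0.5491126677 − 0.0000252034 = 0.5490874643
Gap between inputs: 3.781e-04; correction applied: −0.0000252034.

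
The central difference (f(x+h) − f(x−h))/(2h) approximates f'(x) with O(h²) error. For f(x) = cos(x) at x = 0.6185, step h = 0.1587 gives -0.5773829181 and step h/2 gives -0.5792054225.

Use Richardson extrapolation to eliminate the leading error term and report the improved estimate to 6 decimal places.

-0.579813

The method has order 2: 2^2 = 4.
Numerator 4·A(h/2) − A(h) = 4·(-0.5792054225) − (-0.5773829181) = -1.7394387719
Denominator 4 − 1 = 3.
So the Richardson estimate is -0.5798129240.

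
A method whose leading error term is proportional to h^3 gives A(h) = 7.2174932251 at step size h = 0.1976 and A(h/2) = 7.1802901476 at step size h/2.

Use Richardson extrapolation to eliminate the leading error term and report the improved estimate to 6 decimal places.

7.174975

Method order is 3; weight 2^3 = 8.
8·7.1802901476 = 57.4423211808; 57.4423211808 − 7.2174932251 = 50.2248279557
Divide by 2^3 − 1 = 7.
R = 50.2248279557/7 = 7.1749754222
Correction |R − A(h/2)| = 5.315e-03; gap |A(h/2) − A(h)| = 3.720e-02.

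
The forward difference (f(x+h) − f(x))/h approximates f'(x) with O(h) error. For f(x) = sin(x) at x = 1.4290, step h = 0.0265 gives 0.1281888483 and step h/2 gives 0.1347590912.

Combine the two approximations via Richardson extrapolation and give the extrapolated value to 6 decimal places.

Method order is 1; weight 2^1 = 2.
Top: 2(0.1347590912) − (0.1281888483) = 0.1413293341
Divide by 2^1 − 1 = 1.
0.1413293341 ÷ 1 = 0.1413293341
Gap between inputs: 6.570e-03; correction applied: +0.0065702429.

0.141329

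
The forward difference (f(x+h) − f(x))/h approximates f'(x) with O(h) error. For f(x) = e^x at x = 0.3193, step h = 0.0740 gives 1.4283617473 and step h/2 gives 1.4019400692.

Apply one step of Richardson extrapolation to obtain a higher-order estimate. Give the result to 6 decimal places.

1.375518

r = 1: numerator weight 2, denominator 1.
Numerator 2×A(h/2) − A(h) = 2×1.4019400692 − 1.4283617473 = 1.3755183911
Divide by 2^1 − 1 = 1.
(2×1.4019400692 − 1.4283617473)/(2 − 1) = 1.3755183911
Gap between inputs: 2.642e-02; correction applied: −0.0264216781.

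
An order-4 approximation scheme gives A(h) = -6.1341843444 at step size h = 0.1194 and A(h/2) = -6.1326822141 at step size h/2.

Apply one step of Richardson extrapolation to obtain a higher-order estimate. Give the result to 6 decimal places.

-6.132582

r = 4, so 2^r = 16.
Difference of the inputs: -6.1326822141 − (-6.1341843444) = 0.0015021303
Divide by 2^4 − 1 = 15: 0.0015021303/15 = 0.0001001420
R = A(h/2) + (A(h/2) − A(h))/15 = -6.1326822141 + 0.0001001420 = -6.1325820721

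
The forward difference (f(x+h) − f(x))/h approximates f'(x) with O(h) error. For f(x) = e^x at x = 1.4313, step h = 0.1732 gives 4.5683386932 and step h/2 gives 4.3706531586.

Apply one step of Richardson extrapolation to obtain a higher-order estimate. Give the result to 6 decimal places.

r = 1, so 2^r = 2.
Weighted: 8.7413063172 − 4.5683386932 = 4.1729676240
Extrapolated: 4.1729676240 / 1 = 4.1729676240

4.172968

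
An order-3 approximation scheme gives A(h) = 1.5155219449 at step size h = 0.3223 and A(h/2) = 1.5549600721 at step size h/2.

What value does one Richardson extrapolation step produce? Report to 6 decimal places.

Error is O(h^3); halving h shrinks it by 2^3 = 8.
8*1.5549600721 = 12.4396805768; 12.4396805768 − 1.5155219449 = 10.9241586319
R = 10.9241586319/7 = 1.5605940903

1.560594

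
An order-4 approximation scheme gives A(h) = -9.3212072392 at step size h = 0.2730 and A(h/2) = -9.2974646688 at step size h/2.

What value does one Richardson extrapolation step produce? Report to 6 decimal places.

-9.295882

Leading term ∝ h^4; use weight 16 = 2^4.
16·(-9.2974646688) − (-9.3212072392) = -139.4382274616
Denominator 16 − 1 = 15.
Extrapolated: (-139.4382274616) / 15 = -9.2958818308
Shift from A(h/2): +0.0015828380.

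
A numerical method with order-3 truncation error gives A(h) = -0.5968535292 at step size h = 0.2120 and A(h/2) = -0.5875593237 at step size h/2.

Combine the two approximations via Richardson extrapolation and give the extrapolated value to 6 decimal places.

Method order is 3; weight 2^3 = 8.
Difference of the inputs: -0.5875593237 − (-0.5968535292) = 0.0092942055
Correction (A(h/2) − A(h))/(8 − 1) = 0.0092942055/7 = 0.0013277436
R = A(h/2) + (A(h/2) − A(h))/7 = -0.5875593237 + 0.0013277436 = -0.5862315801
Correction |R − A(h/2)| = 1.328e-03; gap |A(h/2) − A(h)| = 9.294e-03.

-0.586232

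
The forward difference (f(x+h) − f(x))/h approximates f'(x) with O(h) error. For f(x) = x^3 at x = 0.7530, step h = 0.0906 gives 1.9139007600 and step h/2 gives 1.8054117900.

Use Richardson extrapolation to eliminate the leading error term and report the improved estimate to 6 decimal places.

1.696923

Leading term ∝ h^1; use weight 2 = 2^1.
2×1.8054117900 − 1.9139007600 = 1.6969228200
Divide by 2^1 − 1 = 1.
Extrapolated: 1.6969228200 / 1 = 1.6969228200
Gap between inputs: 1.085e-01; correction applied: −0.1084889700.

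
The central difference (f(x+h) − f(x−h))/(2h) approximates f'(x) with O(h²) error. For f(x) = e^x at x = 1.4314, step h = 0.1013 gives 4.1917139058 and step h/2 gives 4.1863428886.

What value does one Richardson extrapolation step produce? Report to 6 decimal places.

Method order is 2; weight 2^2 = 4.
4 × 4.1863428886 = 16.7453715544; 16.7453715544 − 4.1917139058 = 12.5536576486
12.5536576486 ÷ 3 = 4.1845525495

4.184553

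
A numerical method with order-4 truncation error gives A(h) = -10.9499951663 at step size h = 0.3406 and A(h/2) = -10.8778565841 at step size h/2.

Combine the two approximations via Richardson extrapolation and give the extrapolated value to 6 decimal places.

With r = 4 the leading error scales as h^4, so the weight is 2^4 = 16.
16*(-10.8778565841) − (-10.9499951663) = -163.0957101793
Divide by 2^4 − 1 = 15.
R = (-163.0957101793)/15 = -10.8730473453

-10.873047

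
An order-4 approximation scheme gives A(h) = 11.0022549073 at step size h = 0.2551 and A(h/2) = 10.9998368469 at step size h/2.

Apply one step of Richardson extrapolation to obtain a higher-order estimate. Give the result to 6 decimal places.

10.999676

With r = 4 the leading error scales as h^4, so the weight is 2^4 = 16.
16×10.9998368469 = 175.9973895504; 175.9973895504 − 11.0022549073 = 164.9951346431
Extrapolated: 164.9951346431 / 15 = 10.9996756429
Gap between inputs: 2.418e-03; correction applied: −0.0001612040.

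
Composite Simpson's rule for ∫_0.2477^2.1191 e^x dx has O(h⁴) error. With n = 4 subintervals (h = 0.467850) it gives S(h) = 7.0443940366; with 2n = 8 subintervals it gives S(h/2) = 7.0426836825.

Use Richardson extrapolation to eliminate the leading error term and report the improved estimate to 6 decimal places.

7.042570

r = 4, so 2^r = 16.
Weighted: 112.6829389200 − 7.0443940366 = 105.6385448834
105.6385448834 ÷ 15 = 7.0425696589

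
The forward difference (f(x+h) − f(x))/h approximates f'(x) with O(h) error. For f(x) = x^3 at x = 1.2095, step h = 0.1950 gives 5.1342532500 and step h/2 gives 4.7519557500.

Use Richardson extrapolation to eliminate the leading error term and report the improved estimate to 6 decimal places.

4.369658

r = 1, so 2^r = 2.
2×4.7519557500 − 5.1342532500 = 4.3696582500
Divide by 2^1 − 1 = 1.
4.3696582500 ÷ 1 = 4.3696582500
Shift from A(h/2): −0.3822975000.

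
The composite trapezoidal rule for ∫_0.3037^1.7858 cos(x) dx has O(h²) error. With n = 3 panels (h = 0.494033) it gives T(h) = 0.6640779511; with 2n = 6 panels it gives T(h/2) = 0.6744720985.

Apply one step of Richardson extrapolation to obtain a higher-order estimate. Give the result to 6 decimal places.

Leading term ∝ h^2; use weight 4 = 2^2.
Weighted: 2.6978883940 − 0.6640779511 = 2.0338104429
(4·0.6744720985 − 0.6640779511)/(4 − 1) = 0.6779368143
Shift from A(h/2): +0.0034647158.

0.677937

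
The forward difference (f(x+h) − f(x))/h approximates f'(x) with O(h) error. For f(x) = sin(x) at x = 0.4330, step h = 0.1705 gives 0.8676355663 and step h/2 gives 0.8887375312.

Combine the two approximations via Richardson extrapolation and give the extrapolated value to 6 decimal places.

r = 1: numerator weight 2, denominator 1.
Numerator 2 × A(h/2) − A(h) = 2 × 0.8887375312 − 0.8676355663 = 0.9098394961
Denominator 2 − 1 = 1.
R = 0.9098394961/1 = 0.9098394961
Correction |R − A(h/2)| = 2.110e-02; gap |A(h/2) − A(h)| = 2.110e-02.

0.909839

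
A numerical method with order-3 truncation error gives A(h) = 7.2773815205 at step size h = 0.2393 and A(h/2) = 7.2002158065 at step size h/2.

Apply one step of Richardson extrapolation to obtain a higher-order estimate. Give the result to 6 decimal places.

Leading term ∝ h^3; use weight 8 = 2^3.
Weighted: 57.6017264520 − 7.2773815205 = 50.3243449315
50.3243449315 ÷ 7 = 7.1891921331

7.189192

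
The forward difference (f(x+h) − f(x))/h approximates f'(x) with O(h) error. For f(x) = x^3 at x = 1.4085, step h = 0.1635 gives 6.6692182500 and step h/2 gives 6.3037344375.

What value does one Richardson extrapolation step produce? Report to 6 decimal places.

5.938251

The method has order 1: 2^1 = 2.
2^1·A(h/2) = 12.6074688750; minus A(h) gives 5.9382506250.
Divide by 2^1 − 1 = 1.
R = 5.9382506250/1 = 5.9382506250
Shift from A(h/2): −0.3654838125.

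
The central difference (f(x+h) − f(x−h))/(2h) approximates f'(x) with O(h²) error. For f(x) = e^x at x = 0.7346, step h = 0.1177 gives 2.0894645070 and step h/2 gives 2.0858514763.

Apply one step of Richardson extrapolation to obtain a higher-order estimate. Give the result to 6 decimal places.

r = 2, so 2^r = 4.
2^2 × A(h/2) = 8.3434059052; minus A(h) gives 6.2539413982.
Denominator 4 − 1 = 3.
6.2539413982 ÷ 3 = 2.0846471327

2.084647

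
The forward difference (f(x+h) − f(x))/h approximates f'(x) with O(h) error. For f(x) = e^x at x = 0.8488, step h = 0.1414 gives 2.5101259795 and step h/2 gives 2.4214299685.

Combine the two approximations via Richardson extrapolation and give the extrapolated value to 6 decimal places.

r = 1, so 2^r = 2.
Numerator 2*A(h/2) − A(h) = 2*2.4214299685 − 2.5101259795 = 2.3327339575
2.3327339575 ÷ 1 = 2.3327339575

2.332734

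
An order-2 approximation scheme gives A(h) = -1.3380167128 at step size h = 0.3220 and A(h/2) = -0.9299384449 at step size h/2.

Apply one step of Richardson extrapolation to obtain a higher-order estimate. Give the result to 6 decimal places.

The method has order 2: 2^2 = 4.
4·(-0.9299384449) − (-1.3380167128) = -2.3817370668
Denominator 4 − 1 = 3.
Result: -0.7939123556
Gap between inputs: 4.081e-01; correction applied: +0.1360260893.

-0.793912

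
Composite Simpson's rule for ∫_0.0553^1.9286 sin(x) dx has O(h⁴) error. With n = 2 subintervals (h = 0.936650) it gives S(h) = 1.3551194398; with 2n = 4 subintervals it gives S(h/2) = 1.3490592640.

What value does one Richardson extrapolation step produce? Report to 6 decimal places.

r = 4, so 2^r = 16.
2^4*A(h/2) = 21.5849482240; minus A(h) gives 20.2298287842.
Divide by 2^4 − 1 = 15.
Result: 1.3486552523
Correction |R − A(h/2)| = 4.040e-04; gap |A(h/2) − A(h)| = 6.060e-03.

1.348655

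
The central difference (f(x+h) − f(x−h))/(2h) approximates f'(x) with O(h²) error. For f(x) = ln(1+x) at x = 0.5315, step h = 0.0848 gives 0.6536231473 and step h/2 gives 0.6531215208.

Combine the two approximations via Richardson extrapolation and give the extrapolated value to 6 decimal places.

0.652954

Method order is 2; weight 2^2 = 4.
Top: 4(0.6531215208) − (0.6536231473) = 1.9588629359
Divide by 2^2 − 1 = 3.
R = 1.9588629359/3 = 0.6529543120
Correction |R − A(h/2)| = 1.672e-04; gap |A(h/2) − A(h)| = 5.016e-04.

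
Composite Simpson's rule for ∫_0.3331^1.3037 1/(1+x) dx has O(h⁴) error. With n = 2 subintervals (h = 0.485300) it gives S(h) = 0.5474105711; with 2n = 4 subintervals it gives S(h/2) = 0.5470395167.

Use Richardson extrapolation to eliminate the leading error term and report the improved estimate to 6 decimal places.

Method order is 4; weight 2^4 = 16.
16*0.5470395167 − 0.5474105711 = 8.2052216961
Divide by 2^4 − 1 = 15.
So the Richardson estimate is 0.5470147797.
Gap between inputs: 3.711e-04; correction applied: −0.0000247370.

0.547015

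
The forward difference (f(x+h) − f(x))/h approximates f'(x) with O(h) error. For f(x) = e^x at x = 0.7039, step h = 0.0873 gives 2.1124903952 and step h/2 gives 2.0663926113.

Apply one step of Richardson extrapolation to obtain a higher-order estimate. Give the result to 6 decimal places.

2.020295

Leading term ∝ h^1; use weight 2 = 2^1.
Numerator 2 × A(h/2) − A(h) = 2 × 2.0663926113 − 2.1124903952 = 2.0202948274
(2 × 2.0663926113 − 2.1124903952)/(2 − 1) = 2.0202948274
Shift from A(h/2): −0.0460977839.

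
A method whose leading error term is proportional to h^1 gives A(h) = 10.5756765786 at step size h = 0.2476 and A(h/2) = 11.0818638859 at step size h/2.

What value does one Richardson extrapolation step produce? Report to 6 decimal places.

11.588051

r = 1, so 2^r = 2.
A(h/2) − A(h) = 11.0818638859 − 10.5756765786 = 0.5061873073
Divide by 2^1 − 1 = 1: 0.5061873073/1 = 0.5061873073
R = A(h/2) + (A(h/2) − A(h))/1 = 11.0818638859 + 0.5061873073 = 11.5880511932
Shift from A(h/2): +0.5061873073.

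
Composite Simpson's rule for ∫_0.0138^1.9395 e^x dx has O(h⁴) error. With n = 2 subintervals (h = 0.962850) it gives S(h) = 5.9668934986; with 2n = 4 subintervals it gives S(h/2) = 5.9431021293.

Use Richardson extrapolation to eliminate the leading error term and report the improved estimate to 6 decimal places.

5.941516

Leading term ∝ h^4; use weight 16 = 2^4.
16×5.9431021293 = 95.0896340688; subtract 5.9668934986 → 89.1227405702
Denominator 16 − 1 = 15.
(16×5.9431021293 − 5.9668934986)/(16 − 1) = 5.9415160380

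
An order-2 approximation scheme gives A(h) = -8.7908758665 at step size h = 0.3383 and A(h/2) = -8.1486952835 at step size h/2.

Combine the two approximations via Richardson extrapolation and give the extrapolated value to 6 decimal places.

r = 2: numerator weight 4, denominator 3.
Weighted: (-32.5947811340) − (-8.7908758665) = -23.8039052675
Divide by 2^2 − 1 = 3.
(-23.8039052675) ÷ 3 = -7.9346350892
Gap between inputs: 6.422e-01; correction applied: +0.2140601943.

-7.934635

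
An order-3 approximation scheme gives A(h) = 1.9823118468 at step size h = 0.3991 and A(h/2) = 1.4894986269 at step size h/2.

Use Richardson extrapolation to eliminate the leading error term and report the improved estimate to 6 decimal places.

1.419097

Error is O(h^3); halving h shrinks it by 2^3 = 8.
2^3·A(h/2) = 11.9159890152; minus A(h) gives 9.9336771684.
9.9336771684 ÷ 7 = 1.4190967383
Shift from A(h/2): −0.0704018886.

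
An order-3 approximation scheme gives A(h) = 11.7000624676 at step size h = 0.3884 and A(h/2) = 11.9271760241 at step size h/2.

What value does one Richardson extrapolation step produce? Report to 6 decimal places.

The method has order 3: 2^3 = 8.
8·11.9271760241 = 95.4174081928; 95.4174081928 − 11.7000624676 = 83.7173457252
Denominator 8 − 1 = 7.
Result: 11.9596208179

11.959621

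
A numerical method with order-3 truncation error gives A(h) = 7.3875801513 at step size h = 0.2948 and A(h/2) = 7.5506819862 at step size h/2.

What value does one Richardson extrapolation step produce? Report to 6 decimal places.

7.573982

Error is O(h^3); halving h shrinks it by 2^3 = 8.
A(h/2) − A(h) = 7.5506819862 − 7.3875801513 = 0.1631018349
Divide by 2^3 − 1 = 7: 0.1631018349/7 = 0.0233002621
R = A(h/2) + (A(h/2) − A(h))/7 = 7.5506819862 + 0.0233002621 = 7.5739822483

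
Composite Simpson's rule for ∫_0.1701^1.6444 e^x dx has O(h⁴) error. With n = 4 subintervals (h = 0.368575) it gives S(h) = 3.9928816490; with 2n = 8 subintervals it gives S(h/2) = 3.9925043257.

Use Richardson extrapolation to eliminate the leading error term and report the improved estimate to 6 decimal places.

Leading term ∝ h^4; use weight 16 = 2^4.
16×3.9925043257 = 63.8800692112; 63.8800692112 − 3.9928816490 = 59.8871875622
Denominator 16 − 1 = 15.
Extrapolated: 59.8871875622 / 15 = 3.9924791708
Correction |R − A(h/2)| = 2.515e-05; gap |A(h/2) − A(h)| = 3.773e-04.

3.992479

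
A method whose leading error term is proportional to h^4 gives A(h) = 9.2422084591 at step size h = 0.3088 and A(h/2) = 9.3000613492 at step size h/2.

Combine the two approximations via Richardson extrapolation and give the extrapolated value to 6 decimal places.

9.303918

Leading term ∝ h^4; use weight 16 = 2^4.
2^4*A(h/2) = 148.8009815872; minus A(h) gives 139.5587731281.
Extrapolated: 139.5587731281 / 15 = 9.3039182085
Shift from A(h/2): +0.0038568593.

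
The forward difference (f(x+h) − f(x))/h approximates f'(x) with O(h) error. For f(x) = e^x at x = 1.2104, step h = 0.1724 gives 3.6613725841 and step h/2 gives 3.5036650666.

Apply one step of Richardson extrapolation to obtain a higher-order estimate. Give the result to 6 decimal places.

3.345958

Leading term ∝ h^1; use weight 2 = 2^1.
Numerator 2×A(h/2) − A(h) = 2×3.5036650666 − 3.6613725841 = 3.3459575491
R = 3.3459575491/1 = 3.3459575491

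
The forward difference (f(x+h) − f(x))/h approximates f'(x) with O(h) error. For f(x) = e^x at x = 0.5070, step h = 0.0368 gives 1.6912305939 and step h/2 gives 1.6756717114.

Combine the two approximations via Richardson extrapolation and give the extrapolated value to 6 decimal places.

1.660113

r = 1, so 2^r = 2.
Top: 2(1.6756717114) − (1.6912305939) = 1.6601128289
Divide by 2^1 − 1 = 1.
Result: 1.6601128289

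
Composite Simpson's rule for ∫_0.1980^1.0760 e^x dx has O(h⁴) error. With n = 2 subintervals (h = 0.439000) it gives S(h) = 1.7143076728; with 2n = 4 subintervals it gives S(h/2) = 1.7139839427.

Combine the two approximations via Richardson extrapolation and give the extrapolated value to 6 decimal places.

1.713962

Error is O(h^4); halving h shrinks it by 2^4 = 16.
2^4·A(h/2) = 27.4237430832; minus A(h) gives 25.7094354104.
Divide by 2^4 − 1 = 15.
Extrapolated: 25.7094354104 / 15 = 1.7139623607
Shift from A(h/2): −0.0000215820.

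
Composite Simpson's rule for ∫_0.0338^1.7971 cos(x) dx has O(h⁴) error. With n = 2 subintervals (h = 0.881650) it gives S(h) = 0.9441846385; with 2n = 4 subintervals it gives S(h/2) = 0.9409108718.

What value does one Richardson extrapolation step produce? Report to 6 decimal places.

With r = 4 the leading error scales as h^4, so the weight is 2^4 = 16.
Top: 16(0.9409108718) − (0.9441846385) = 14.1103893103
Denominator 16 − 1 = 15.
Result: 0.9406926207
Gap between inputs: 3.274e-03; correction applied: −0.0002182511.

0.940693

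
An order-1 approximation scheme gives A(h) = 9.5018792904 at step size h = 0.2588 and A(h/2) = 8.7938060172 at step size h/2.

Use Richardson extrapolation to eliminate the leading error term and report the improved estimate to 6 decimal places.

8.085733

Error is O(h^1); halving h shrinks it by 2^1 = 2.
Top: 2(8.7938060172) − (9.5018792904) = 8.0857327440
Denominator 2 − 1 = 1.
(2*8.7938060172 − 9.5018792904)/(2 − 1) = 8.0857327440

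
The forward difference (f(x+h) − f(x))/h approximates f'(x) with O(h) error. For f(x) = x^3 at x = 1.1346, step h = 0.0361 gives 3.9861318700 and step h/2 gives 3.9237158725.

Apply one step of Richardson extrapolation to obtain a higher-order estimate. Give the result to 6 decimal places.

Leading term ∝ h^1; use weight 2 = 2^1.
2×3.9237158725 = 7.8474317450; 7.8474317450 − 3.9861318700 = 3.8612998750
Divide by 2^1 − 1 = 1.
R = 3.8612998750/1 = 3.8612998750
Correction |R − A(h/2)| = 6.242e-02; gap |A(h/2) − A(h)| = 6.242e-02.

3.861300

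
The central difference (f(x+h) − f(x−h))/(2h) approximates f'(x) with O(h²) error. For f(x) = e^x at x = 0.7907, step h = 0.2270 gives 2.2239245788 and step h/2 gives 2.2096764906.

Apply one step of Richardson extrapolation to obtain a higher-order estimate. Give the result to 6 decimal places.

The method has order 2: 2^2 = 4.
Weighted: 8.8387059624 − 2.2239245788 = 6.6147813836
Extrapolated: 6.6147813836 / 3 = 2.2049271279
Gap between inputs: 1.425e-02; correction applied: −0.0047493627.

2.204927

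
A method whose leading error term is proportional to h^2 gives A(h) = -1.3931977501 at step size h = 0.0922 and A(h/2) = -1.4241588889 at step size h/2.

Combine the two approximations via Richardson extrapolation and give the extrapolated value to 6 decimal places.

-1.434479

Error is O(h^2); halving h shrinks it by 2^2 = 4.
Difference of the inputs: -1.4241588889 − (-1.3931977501) = -0.0309611388
Correction (A(h/2) − A(h))/(4 − 1) = (-0.0309611388)/3 = -0.0103203796
R = A(h/2) + (A(h/2) − A(h))/3 = -1.4241588889 − 0.0103203796 = -1.4344792685
Correction |R − A(h/2)| = 1.032e-02; gap |A(h/2) − A(h)| = 3.096e-02.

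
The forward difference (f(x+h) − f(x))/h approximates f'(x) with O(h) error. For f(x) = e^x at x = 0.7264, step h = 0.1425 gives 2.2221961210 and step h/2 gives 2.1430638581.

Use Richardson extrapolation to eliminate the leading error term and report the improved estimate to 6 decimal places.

Order 1 gives 2^r = 2 and 2^r − 1 = 1.
Difference of the inputs: 2.1430638581 − 2.2221961210 = -0.0791322629
Correction (A(h/2) − A(h))/(2 − 1) = (-0.0791322629)/1 = -0.0791322629
R = 2.1430638581 − 0.0791322629 = 2.0639315952
Shift from A(h/2): −0.0791322629.

2.063932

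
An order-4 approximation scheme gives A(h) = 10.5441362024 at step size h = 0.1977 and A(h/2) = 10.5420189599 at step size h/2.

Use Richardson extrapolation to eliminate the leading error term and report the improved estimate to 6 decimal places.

Error is O(h^4); halving h shrinks it by 2^4 = 16.
16*10.5420189599 = 168.6723033584; subtract 10.5441362024 → 158.1281671560
Extrapolated: 158.1281671560 / 15 = 10.5418778104
Correction |R − A(h/2)| = 1.411e-04; gap |A(h/2) − A(h)| = 2.117e-03.

10.541878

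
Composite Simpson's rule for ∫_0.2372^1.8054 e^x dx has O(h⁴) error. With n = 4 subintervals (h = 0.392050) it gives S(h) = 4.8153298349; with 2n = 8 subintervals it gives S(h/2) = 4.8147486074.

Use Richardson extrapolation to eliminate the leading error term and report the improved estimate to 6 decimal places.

Order 4 gives 2^r = 16 and 2^r − 1 = 15.
16·4.8147486074 = 77.0359777184; 77.0359777184 − 4.8153298349 = 72.2206478835
Denominator 16 − 1 = 15.
Result: 4.8147098589

4.814710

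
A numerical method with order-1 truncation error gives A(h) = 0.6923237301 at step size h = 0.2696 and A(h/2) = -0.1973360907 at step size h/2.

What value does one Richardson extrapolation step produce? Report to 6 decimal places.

Order 1 gives 2^r = 2 and 2^r − 1 = 1.
Numerator 2×A(h/2) − A(h) = 2×(-0.1973360907) − 0.6923237301 = -1.0869959115
Denominator 2 − 1 = 1.
(2×(-0.1973360907) − 0.6923237301)/(2 − 1) = -1.0869959115

-1.086996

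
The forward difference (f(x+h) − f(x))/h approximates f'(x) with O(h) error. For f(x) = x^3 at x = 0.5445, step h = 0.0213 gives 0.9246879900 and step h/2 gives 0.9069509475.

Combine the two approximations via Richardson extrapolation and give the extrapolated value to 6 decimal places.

Order 1 gives 2^r = 2 and 2^r − 1 = 1.
2·0.9069509475 = 1.8139018950; subtract 0.9246879900 → 0.8892139050
Denominator 2 − 1 = 1.
R = 0.8892139050/1 = 0.8892139050

0.889214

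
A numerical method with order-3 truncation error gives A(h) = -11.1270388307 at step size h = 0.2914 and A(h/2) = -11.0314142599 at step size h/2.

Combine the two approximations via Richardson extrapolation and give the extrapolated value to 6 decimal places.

With r = 3 the leading error scales as h^3, so the weight is 2^3 = 8.
8*(-11.0314142599) − (-11.1270388307) = -77.1242752485
Extrapolated: (-77.1242752485) / 7 = -11.0177536069
Shift from A(h/2): +0.0136606530.

-11.017754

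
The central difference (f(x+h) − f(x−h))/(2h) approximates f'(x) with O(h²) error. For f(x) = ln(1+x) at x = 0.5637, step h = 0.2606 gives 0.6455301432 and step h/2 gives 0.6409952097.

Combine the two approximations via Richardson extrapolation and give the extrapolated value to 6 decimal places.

0.639484

Order 2 gives 2^r = 4 and 2^r − 1 = 3.
Numerator 4*A(h/2) − A(h) = 4*0.6409952097 − 0.6455301432 = 1.9184506956
Denominator 4 − 1 = 3.
Extrapolated: 1.9184506956 / 3 = 0.6394835652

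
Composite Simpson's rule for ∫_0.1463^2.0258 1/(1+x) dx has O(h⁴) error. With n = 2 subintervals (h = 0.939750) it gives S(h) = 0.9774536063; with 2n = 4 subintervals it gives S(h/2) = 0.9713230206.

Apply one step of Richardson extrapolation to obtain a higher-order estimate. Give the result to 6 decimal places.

0.970914

Leading term ∝ h^4; use weight 16 = 2^4.
Top: 16(0.9713230206) − (0.9774536063) = 14.5637147233
Extrapolated: 14.5637147233 / 15 = 0.9709143149
Shift from A(h/2): −0.0004087057.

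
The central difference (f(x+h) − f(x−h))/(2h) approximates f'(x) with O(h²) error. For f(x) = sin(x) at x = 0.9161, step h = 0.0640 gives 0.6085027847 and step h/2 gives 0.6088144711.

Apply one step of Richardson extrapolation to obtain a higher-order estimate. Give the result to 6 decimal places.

The method has order 2: 2^2 = 4.
2^2*A(h/2) = 2.4352578844; minus A(h) gives 1.8267550997.
Denominator 4 − 1 = 3.
Result: 0.6089183666
Gap between inputs: 3.117e-04; correction applied: +0.0001038955.

0.608918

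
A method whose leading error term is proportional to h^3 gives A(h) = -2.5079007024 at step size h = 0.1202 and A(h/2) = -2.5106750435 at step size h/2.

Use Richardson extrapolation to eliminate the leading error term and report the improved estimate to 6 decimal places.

-2.511071

Leading term ∝ h^3; use weight 8 = 2^3.
2^3×A(h/2) = -20.0854003480; minus A(h) gives -17.5774996456.
Extrapolated: (-17.5774996456) / 7 = -2.5110713779
Correction |R − A(h/2)| = 3.963e-04; gap |A(h/2) − A(h)| = 2.774e-03.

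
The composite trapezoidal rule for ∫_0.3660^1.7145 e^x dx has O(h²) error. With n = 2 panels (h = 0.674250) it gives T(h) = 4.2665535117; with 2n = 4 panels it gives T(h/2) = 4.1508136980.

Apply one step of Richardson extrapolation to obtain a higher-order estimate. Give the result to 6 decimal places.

4.112234

The method has order 2: 2^2 = 4.
Numerator 4*A(h/2) − A(h) = 4*4.1508136980 − 4.2665535117 = 12.3367012803
Denominator 4 − 1 = 3.
(4*4.1508136980 − 4.2665535117)/(4 − 1) = 4.1122337601
Correction |R − A(h/2)| = 3.858e-02; gap |A(h/2) − A(h)| = 1.157e-01.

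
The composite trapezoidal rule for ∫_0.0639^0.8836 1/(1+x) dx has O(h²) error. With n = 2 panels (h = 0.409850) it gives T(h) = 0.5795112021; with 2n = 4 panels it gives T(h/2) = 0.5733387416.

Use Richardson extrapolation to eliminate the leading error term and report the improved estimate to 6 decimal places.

0.571281

Method order is 2; weight 2^2 = 4.
4×0.5733387416 − 0.5795112021 = 1.7138437643
Denominator 4 − 1 = 3.
Result: 0.5712812548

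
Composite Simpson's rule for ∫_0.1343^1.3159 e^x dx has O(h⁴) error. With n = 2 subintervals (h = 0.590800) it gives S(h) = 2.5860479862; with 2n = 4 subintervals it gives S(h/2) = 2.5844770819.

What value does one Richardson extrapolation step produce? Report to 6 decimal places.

2.584372

With r = 4 the leading error scales as h^4, so the weight is 2^4 = 16.
16×2.5844770819 − 2.5860479862 = 38.7655853242
R = 38.7655853242/15 = 2.5843723549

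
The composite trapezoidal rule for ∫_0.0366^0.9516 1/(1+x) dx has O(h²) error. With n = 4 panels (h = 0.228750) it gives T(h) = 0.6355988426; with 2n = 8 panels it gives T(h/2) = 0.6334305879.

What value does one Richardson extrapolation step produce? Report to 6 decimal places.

Error is O(h^2); halving h shrinks it by 2^2 = 4.
A(h/2) − A(h) = 0.6334305879 − 0.6355988426 = -0.0021682547
Divide by 2^2 − 1 = 3: (-0.0021682547)/3 = -0.0007227516
R = A(h/2) + (A(h/2) − A(h))/3 = 0.6334305879 − 0.0007227516 = 0.6327078363

0.632708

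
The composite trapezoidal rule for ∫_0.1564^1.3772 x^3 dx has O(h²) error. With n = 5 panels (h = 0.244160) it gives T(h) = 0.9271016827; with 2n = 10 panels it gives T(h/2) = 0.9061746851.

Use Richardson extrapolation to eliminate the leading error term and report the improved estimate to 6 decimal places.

0.899199

r = 2: numerator weight 4, denominator 3.
Weighted: 3.6246987404 − 0.9271016827 = 2.6975970577
Divide by 2^2 − 1 = 3.
R = 2.6975970577/3 = 0.8991990192
Gap between inputs: 2.093e-02; correction applied: −0.0069756659.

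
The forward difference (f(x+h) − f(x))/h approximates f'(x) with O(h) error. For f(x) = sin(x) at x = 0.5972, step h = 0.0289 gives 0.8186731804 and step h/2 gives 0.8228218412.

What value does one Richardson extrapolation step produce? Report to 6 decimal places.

The method has order 1: 2^1 = 2.
Weighted: 1.6456436824 − 0.8186731804 = 0.8269705020
Divide by 2^1 − 1 = 1.
Result: 0.8269705020

0.826971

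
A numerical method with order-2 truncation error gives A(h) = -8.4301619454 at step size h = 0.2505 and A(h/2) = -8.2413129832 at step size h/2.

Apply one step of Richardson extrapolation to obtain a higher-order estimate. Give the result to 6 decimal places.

-8.178363

Error is O(h^2); halving h shrinks it by 2^2 = 4.
Weighted: (-32.9652519328) − (-8.4301619454) = -24.5350899874
Denominator 4 − 1 = 3.
(4*(-8.2413129832) − (-8.4301619454))/(4 − 1) = -8.1783633291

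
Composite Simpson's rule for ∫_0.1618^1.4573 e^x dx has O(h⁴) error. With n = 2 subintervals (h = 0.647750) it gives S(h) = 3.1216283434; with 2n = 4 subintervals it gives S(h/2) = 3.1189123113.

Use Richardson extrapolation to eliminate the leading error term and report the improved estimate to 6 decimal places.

3.118731

Error is O(h^4); halving h shrinks it by 2^4 = 16.
A(h/2) − A(h) = 3.1189123113 − 3.1216283434 = -0.0027160321
Correction (A(h/2) − A(h))/(16 − 1) = (-0.0027160321)/15 = -0.0001810688
R = A(h/2) + (A(h/2) − A(h))/15 = 3.1189123113 − 0.0001810688 = 3.1187312425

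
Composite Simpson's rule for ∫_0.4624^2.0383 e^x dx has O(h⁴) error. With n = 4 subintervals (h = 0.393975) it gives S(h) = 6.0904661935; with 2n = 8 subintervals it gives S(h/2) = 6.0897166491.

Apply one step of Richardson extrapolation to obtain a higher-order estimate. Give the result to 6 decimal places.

6.089667

Error is O(h^4); halving h shrinks it by 2^4 = 16.
16·6.0897166491 − 6.0904661935 = 91.3450001921
91.3450001921 ÷ 15 = 6.0896666795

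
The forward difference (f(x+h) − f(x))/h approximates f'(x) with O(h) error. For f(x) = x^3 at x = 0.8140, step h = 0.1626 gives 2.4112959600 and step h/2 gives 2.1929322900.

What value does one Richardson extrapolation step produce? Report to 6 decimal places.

With r = 1 the leading error scales as h^1, so the weight is 2^1 = 2.
Numerator 2 × A(h/2) − A(h) = 2 × 2.1929322900 − 2.4112959600 = 1.9745686200
Divide by 2^1 − 1 = 1.
(2 × 2.1929322900 − 2.4112959600)/(2 − 1) = 1.9745686200
Shift from A(h/2): −0.2183636700.

1.974569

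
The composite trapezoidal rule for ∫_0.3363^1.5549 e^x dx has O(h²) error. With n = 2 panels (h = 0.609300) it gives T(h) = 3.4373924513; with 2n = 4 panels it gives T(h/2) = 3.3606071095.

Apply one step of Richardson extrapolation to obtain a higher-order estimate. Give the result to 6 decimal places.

3.335012

Method order is 2; weight 2^2 = 4.
Top: 4(3.3606071095) − (3.4373924513) = 10.0050359867
Denominator 4 − 1 = 3.
10.0050359867 ÷ 3 = 3.3350119956
Gap between inputs: 7.679e-02; correction applied: −0.0255951139.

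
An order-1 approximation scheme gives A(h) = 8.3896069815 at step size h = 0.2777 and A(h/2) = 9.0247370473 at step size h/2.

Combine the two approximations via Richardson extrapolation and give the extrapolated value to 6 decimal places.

9.659867

Method order is 1; weight 2^1 = 2.
2·9.0247370473 = 18.0494740946; 18.0494740946 − 8.3896069815 = 9.6598671131
(2·9.0247370473 − 8.3896069815)/(2 − 1) = 9.6598671131
Shift from A(h/2): +0.6351300658.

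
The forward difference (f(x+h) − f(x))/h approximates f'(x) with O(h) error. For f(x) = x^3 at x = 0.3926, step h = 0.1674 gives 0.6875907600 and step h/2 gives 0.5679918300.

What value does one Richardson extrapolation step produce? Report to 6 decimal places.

0.448393

r = 1, so 2^r = 2.
Top: 2(0.5679918300) − (0.6875907600) = 0.4483929000
Denominator 2 − 1 = 1.
So the Richardson estimate is 0.4483929000.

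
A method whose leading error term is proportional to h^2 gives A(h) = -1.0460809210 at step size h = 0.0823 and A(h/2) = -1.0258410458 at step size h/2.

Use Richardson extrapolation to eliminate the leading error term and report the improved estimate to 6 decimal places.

With r = 2 the leading error scales as h^2, so the weight is 2^2 = 4.
Weighted: (-4.1033641832) − (-1.0460809210) = -3.0572832622
Extrapolated: (-3.0572832622) / 3 = -1.0190944207
Correction |R − A(h/2)| = 6.747e-03; gap |A(h/2) − A(h)| = 2.024e-02.

-1.019094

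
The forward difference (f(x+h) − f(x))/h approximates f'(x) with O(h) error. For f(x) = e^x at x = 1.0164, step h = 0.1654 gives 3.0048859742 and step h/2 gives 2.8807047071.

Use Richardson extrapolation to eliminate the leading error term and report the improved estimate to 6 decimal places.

2.756523

r = 1, so 2^r = 2.
Top: 2(2.8807047071) − (3.0048859742) = 2.7565234400
Denominator 2 − 1 = 1.
(2*2.8807047071 − 3.0048859742)/(2 − 1) = 2.7565234400
Shift from A(h/2): −0.1241812671.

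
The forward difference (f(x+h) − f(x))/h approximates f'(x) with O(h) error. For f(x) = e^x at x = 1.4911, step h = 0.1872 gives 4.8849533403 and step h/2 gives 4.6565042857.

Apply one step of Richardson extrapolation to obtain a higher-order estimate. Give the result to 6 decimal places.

r = 1: numerator weight 2, denominator 1.
A(h/2) − A(h) = 4.6565042857 − 4.8849533403 = -0.2284490546
Correction (A(h/2) − A(h))/(2 − 1) = (-0.2284490546)/1 = -0.2284490546
R = 4.6565042857 − 0.2284490546 = 4.4280552311

4.428055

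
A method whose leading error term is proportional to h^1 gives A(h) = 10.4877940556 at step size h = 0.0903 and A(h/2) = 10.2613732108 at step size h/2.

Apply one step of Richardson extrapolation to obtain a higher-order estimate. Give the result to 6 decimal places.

With r = 1 the leading error scales as h^1, so the weight is 2^1 = 2.
Top: 2(10.2613732108) − (10.4877940556) = 10.0349523660
(2·10.2613732108 − 10.4877940556)/(2 − 1) = 10.0349523660
Correction |R − A(h/2)| = 2.264e-01; gap |A(h/2) − A(h)| = 2.264e-01.

10.034952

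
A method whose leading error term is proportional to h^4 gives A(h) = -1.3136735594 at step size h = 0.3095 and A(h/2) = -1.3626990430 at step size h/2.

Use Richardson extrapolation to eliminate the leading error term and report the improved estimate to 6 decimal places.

-1.365967

Leading term ∝ h^4; use weight 16 = 2^4.
16 × (-1.3626990430) = -21.8031846880; subtract (-1.3136735594) → -20.4895111286
R = (-20.4895111286)/15 = -1.3659674086
Correction |R − A(h/2)| = 3.268e-03; gap |A(h/2) − A(h)| = 4.903e-02.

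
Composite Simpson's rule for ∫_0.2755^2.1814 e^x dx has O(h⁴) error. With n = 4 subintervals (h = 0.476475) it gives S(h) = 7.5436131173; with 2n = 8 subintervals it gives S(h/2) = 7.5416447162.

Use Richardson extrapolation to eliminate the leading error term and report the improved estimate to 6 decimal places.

Order 4 gives 2^r = 16 and 2^r − 1 = 15.
Weighted: 120.6663154592 − 7.5436131173 = 113.1227023419
Denominator 16 − 1 = 15.
113.1227023419 ÷ 15 = 7.5415134895

7.541513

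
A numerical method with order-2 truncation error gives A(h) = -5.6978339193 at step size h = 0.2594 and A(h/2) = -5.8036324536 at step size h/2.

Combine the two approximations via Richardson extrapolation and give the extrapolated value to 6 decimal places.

r = 2: numerator weight 4, denominator 3.
4×(-5.8036324536) = -23.2145298144; (-23.2145298144) − (-5.6978339193) = -17.5166958951
Divide by 2^2 − 1 = 3.
Extrapolated: (-17.5166958951) / 3 = -5.8388986317
Correction |R − A(h/2)| = 3.527e-02; gap |A(h/2) − A(h)| = 1.058e-01.

-5.838899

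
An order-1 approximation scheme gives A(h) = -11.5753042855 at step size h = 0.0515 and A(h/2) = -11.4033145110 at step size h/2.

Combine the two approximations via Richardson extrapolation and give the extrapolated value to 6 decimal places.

Leading term ∝ h^1; use weight 2 = 2^1.
Numerator 2·A(h/2) − A(h) = 2·(-11.4033145110) − (-11.5753042855) = -11.2313247365
R = (-11.2313247365)/1 = -11.2313247365
Gap between inputs: 1.720e-01; correction applied: +0.1719897745.

-11.231325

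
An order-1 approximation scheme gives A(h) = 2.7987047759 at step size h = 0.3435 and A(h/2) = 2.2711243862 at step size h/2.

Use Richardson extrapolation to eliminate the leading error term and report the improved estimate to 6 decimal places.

The method has order 1: 2^1 = 2.
2 × 2.2711243862 = 4.5422487724; subtract 2.7987047759 → 1.7435439965
(2 × 2.2711243862 − 2.7987047759)/(2 − 1) = 1.7435439965

1.743544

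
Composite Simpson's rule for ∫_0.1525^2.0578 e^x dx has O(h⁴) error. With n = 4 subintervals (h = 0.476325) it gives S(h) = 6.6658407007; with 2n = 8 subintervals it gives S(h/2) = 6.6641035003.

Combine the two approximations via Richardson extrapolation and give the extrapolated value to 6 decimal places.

6.663988

Leading term ∝ h^4; use weight 16 = 2^4.
A(h/2) − A(h) = 6.6641035003 − 6.6658407007 = -0.0017372004
Divide by 2^4 − 1 = 15: (-0.0017372004)/15 = -0.0001158134
R = A(h/2) + (A(h/2) − A(h))/15 = 6.6641035003 − 0.0001158134 = 6.6639876869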